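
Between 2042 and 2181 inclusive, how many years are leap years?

34

Multiples of 4 in [2042,2181]: 35.
Of those, multiples of 100: 1 (not leap unless ÷400).
Multiples of 400: 0.
Leap years = 35 − 1 + 0 = 34.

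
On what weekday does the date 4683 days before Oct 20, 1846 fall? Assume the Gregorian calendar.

Tuesday

Oct 20, 1846 is a Tuesday.
4683 mod 7 = 0, so 4683 days before a Tuesday is Tuesday − 0 = Tuesday.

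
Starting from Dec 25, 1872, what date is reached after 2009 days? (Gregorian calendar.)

June 26, 1878

+365 (one year) → Dec 25, 1873 (1644 left).
+365 (one year) → Dec 25, 1874 (1279 left).
+365 (one year) → Dec 25, 1875 (914 left).
+366 (one year; includes Feb 29, 1876) → Dec 25, 1876 (548 left).
+365 (one year) → Dec 25, 1877 (183 left).
Dec has 31 days: +7 → Jan 1, 1878 (176 left).
Jan has 31 days: +31 → Feb 1, 1878 (145 left).
Feb has 28 days: +28 → Mar 1, 1878 (117 left).
Mar has 31 days: +31 → Apr 1, 1878 (86 left).
Apr has 30 days: +30 → May 1, 1878 (56 left).
May has 31 days: +31 → Jun 1, 1878 (25 left).
+25 → Jun 26, 1878.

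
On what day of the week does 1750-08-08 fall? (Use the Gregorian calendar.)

Doomsday rule: the anchor day for the 1700s is Sunday. For year 50: 50÷12 = 4 r 2, and 2÷4 = 0, so 4+2+0 = 6.
Sunday + 6 ≡ Saturday — that's 1750's doomsday.
In August the doomsday date is Aug 8.
Aug 8 is the doomsday itself: Saturday.

Saturday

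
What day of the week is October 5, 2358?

Doomsday rule: the anchor day for the 2300s is Wednesday. For year 58: 58÷12 = 4 r 10, and 10÷4 = 2, so 4+10+2 = 16.
Wednesday + 16 ≡ Friday — that's 2358's doomsday.
In October the doomsday date is Oct 10.
Oct 5 is 5 days before Oct 10; 5 mod 7 = 5, so Friday − 5 = Sunday.

Sunday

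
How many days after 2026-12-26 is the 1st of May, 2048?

7797

Dec 26, 2026 → Dec 26, 2027: 365 days.
Dec 26, 2027 → Dec 26, 2028: 366 days (Feb 29, 2028 is in that span).
Dec 26, 2028 → Dec 26, 2029: 365 days.
Dec 26, 2029 → Dec 26, 2030: 365 days.
Dec 26, 2030 → Dec 26, 2031: 365 days.
Dec 26, 2031 → Dec 26, 2032: 366 days (Feb 29, 2032 is in that span).
Dec 26, 2032 → Dec 26, 2033: 365 days.
Dec 26, 2033 → Dec 26, 2034: 365 days.
Dec 26, 2034 → Dec 26, 2035: 365 days.
Dec 26, 2035 → Dec 26, 2036: 366 days (Feb 29, 2036 is in that span).
Dec 26, 2036 → Dec 26, 2037: 365 days.
Dec 26, 2037 → Dec 26, 2038: 365 days.
Dec 26, 2038 → Dec 26, 2039: 365 days.
Dec 26, 2039 → Dec 26, 2040: 366 days (Feb 29, 2040 is in that span).
Dec 26, 2040 → Dec 26, 2041: 365 days.
Dec 26, 2041 → Dec 26, 2042: 365 days.
Dec 26, 2042 → Dec 26, 2043: 365 days.
Dec 26, 2043 → Dec 26, 2044: 366 days (Feb 29, 2044 is in that span).
Dec 26, 2044 → Dec 26, 2045: 365 days.
Dec 26, 2045 → Dec 26, 2046: 365 days.
Dec 26, 2046 → Dec 26, 2047: 365 days.
Dec 26, 2047 → Jan 26, 2048: 31 days (December has 31).
Jan 26, 2048 → Feb 26, 2048: 31 days (January has 31).
Feb 26, 2048 → Mar 26, 2048: 29 days (February has 29).
Mar 26, 2048 → Apr 26, 2048: 31 days (March has 31).
Apr 26, 2048 → May 1, 2048: 5 days.
Total: 7797 days.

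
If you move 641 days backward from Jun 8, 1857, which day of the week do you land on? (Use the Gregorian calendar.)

Thursday

First find the weekday of Jun 8, 1857. Doomsday rule: the anchor day for the 1800s is Friday. For year 57: 57÷12 = 4 r 9, and 9÷4 = 2, so 4+9+2 = 15.
Friday + 15 ≡ Saturday — that's 1857's doomsday.
In June the doomsday date is Jun 6.
Jun 8 is 2 days after Jun 6; 2 mod 7 = 2, so Saturday + 2 = Monday.
641 mod 7 = 4, so 641 days before a Monday is Monday − 4 = Thursday.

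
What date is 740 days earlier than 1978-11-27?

November 17, 1976

−365 (one year) → Nov 27, 1977 (375 left).
−27 → Oct 31, 1977 (end of Oct, 31 days; 348 left).
−31 → Sep 30, 1977 (end of Sep, 30 days; 317 left).
−30 → Aug 31, 1977 (end of Aug, 31 days; 287 left).
−31 → Jul 31, 1977 (end of Jul, 31 days; 256 left).
−31 → Jun 30, 1977 (end of Jun, 30 days; 225 left).
−30 → May 31, 1977 (end of May, 31 days; 195 left).
−31 → Apr 30, 1977 (end of Apr, 30 days; 164 left).
−30 → Mar 31, 1977 (end of Mar, 31 days; 134 left).
−31 → Feb 28, 1977 (end of Feb, 28 days; 103 left).
−28 → Jan 31, 1977 (end of Jan, 31 days; 75 left).
−31 → Dec 31, 1976 (end of Dec, 31 days; 44 left).
−31 → Nov 30, 1976 (end of Nov, 30 days; 13 left).
−13 → Nov 17, 1976.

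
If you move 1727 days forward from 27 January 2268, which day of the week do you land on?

Saturday

First find the weekday of Jan 27, 2268. Doomsday rule: the anchor day for the 2200s is Friday. For year 68: 68÷12 = 5 r 8, and 8÷4 = 2, so 5+8+2 = 15.
Friday + 15 ≡ Saturday — that's 2268's doomsday.
In January the doomsday date is Jan 4 (2268 is a leap year (divisible by 4)).
Jan 27 is 23 days after Jan 4; 23 mod 7 = 2, so Saturday + 2 = Monday.
1727 mod 7 = 5, so 1727 days after a Monday is Monday + 5 = Saturday.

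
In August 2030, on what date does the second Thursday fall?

August 1, 2030 is a Thursday.
The first Thursday is therefore August 1 (same day).
The second Thursday is 1 + 1×7 = August 8.

August 8, 2030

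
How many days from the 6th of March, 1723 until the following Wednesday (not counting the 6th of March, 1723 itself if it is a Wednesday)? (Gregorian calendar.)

4

Mar 6, 1723 is a Saturday.
From Saturday to the next Wednesday is 4 days.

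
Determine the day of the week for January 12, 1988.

Doomsday rule: the anchor day for the 1900s is Wednesday. For year 88: 88÷12 = 7 r 4, and 4÷4 = 1, so 7+4+1 = 12.
Wednesday + 12 ≡ Monday — that's 1988's doomsday.
In January the doomsday date is Jan 4 (1988 is a leap year (divisible by 4)).
Jan 12 is 8 days after Jan 4; 8 mod 7 = 1, so Monday + 1 = Tuesday.

Tuesday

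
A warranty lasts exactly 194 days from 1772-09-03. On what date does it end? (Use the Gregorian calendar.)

March 16, 1773

Sep has 30 days: +28 → Oct 1, 1772 (166 left).
Oct has 31 days: +31 → Nov 1, 1772 (135 left).
Nov has 30 days: +30 → Dec 1, 1772 (105 left).
Dec has 31 days: +31 → Jan 1, 1773 (74 left).
Jan has 31 days: +31 → Feb 1, 1773 (43 left).
Feb has 28 days: +28 → Mar 1, 1773 (15 left).
+15 → Mar 16, 1773.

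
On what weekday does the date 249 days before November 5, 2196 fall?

First find the weekday of Nov 5, 2196. Doomsday rule: the anchor day for the 2100s is Sunday. For year 96: 96÷12 = 8 r 0, and 0÷4 = 0, so 8+0+0 = 8.
Sunday + 8 ≡ Monday — that's 2196's doomsday.
In November the doomsday date is Nov 7.
Nov 5 is 2 days before Nov 7; 2 mod 7 = 2, so Monday − 2 = Saturday.
249 mod 7 = 4, so 249 days before a Saturday is Saturday − 4 = Tuesday.

Tuesday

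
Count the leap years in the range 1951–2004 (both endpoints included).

14

Multiples of 4 in [1951,2004]: 14.
Of those, multiples of 100: 1 (not leap unless ÷400).
Multiples of 400: 1.
Leap years = 14 − 1 + 1 = 14.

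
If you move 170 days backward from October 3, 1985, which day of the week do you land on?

First find the weekday of Oct 3, 1985. Doomsday rule: the anchor day for the 1900s is Wednesday. For year 85: 85÷12 = 7 r 1, and 1÷4 = 0, so 7+1+0 = 8.
Wednesday + 8 ≡ Thursday — that's 1985's doomsday.
In October the doomsday date is Oct 10.
Oct 3 is 7 days before Oct 10; 7 mod 7 = 0, so Thursday − 0 = Thursday.
170 mod 7 = 2, so 170 days before a Thursday is Thursday − 2 = Tuesday.

Tuesday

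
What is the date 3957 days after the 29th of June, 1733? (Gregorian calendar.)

April 29, 1744

+365 (one year) → Jun 29, 1734 (3592 left).
+365 (one year) → Jun 29, 1735 (3227 left).
+366 (one year; includes Feb 29, 1736) → Jun 29, 1736 (2861 left).
+365 (one year) → Jun 29, 1737 (2496 left).
+365 (one year) → Jun 29, 1738 (2131 left).
+365 (one year) → Jun 29, 1739 (1766 left).
+366 (one year; includes Feb 29, 1740) → Jun 29, 1740 (1400 left).
+365 (one year) → Jun 29, 1741 (1035 left).
+365 (one year) → Jun 29, 1742 (670 left).
+365 (one year) → Jun 29, 1743 (305 left).
Jun has 30 days: +2 → Jul 1, 1743 (303 left).
Jul has 31 days: +31 → Aug 1, 1743 (272 left).
Aug has 31 days: +31 → Sep 1, 1743 (241 left).
Sep has 30 days: +30 → Oct 1, 1743 (211 left).
Oct has 31 days: +31 → Nov 1, 1743 (180 left).
Nov has 30 days: +30 → Dec 1, 1743 (150 left).
Dec has 31 days: +31 → Jan 1, 1744 (119 left).
Jan has 31 days: +31 → Feb 1, 1744 (88 left).
Feb has 29 days: +29 → Mar 1, 1744 (59 left).
Mar has 31 days: +31 → Apr 1, 1744 (28 left).
+28 → Apr 29, 1744.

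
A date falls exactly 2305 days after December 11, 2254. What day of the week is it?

Wednesday

First find the weekday of Dec 11, 2254. Doomsday rule: the anchor day for the 2200s is Friday. For year 54: 54÷12 = 4 r 6, and 6÷4 = 1, so 4+6+1 = 11.
Friday + 11 ≡ Tuesday — that's 2254's doomsday.
In December the doomsday date is Dec 12.
Dec 11 is 1 day before Dec 12; 1 mod 7 = 1, so Tuesday − 1 = Monday.
2305 mod 7 = 2, so 2305 days after a Monday is Monday + 2 = Wednesday.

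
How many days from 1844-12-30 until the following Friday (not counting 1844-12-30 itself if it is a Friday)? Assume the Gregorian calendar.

Dec 30, 1844 is a Monday.
From Monday to the next Friday is 4 days.

4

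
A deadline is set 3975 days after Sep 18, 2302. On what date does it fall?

+365 (one year) → Sep 18, 2303 (3610 left).
+366 (one year; includes Feb 29, 2304) → Sep 18, 2304 (3244 left).
+365 (one year) → Sep 18, 2305 (2879 left).
+365 (one year) → Sep 18, 2306 (2514 left).
+365 (one year) → Sep 18, 2307 (2149 left).
+366 (one year; includes Feb 29, 2308) → Sep 18, 2308 (1783 left).
+365 (one year) → Sep 18, 2309 (1418 left).
+365 (one year) → Sep 18, 2310 (1053 left).
+365 (one year) → Sep 18, 2311 (688 left).
+366 (one year; includes Feb 29, 2312) → Sep 18, 2312 (322 left).
Sep has 30 days: +13 → Oct 1, 2312 (309 left).
Oct has 31 days: +31 → Nov 1, 2312 (278 left).
Nov has 30 days: +30 → Dec 1, 2312 (248 left).
Dec has 31 days: +31 → Jan 1, 2313 (217 left).
Jan has 31 days: +31 → Feb 1, 2313 (186 left).
Feb has 28 days: +28 → Mar 1, 2313 (158 left).
Mar has 31 days: +31 → Apr 1, 2313 (127 left).
Apr has 30 days: +30 → May 1, 2313 (97 left).
May has 31 days: +31 → Jun 1, 2313 (66 left).
Jun has 30 days: +30 → Jul 1, 2313 (36 left).
Jul has 31 days: +31 → Aug 1, 2313 (5 left).
+5 → Aug 6, 2313.

August 6, 2313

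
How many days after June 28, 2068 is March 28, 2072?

1369

Jun 28, 2068 → Jun 28, 2069: 365 days.
Jun 28, 2069 → Jun 28, 2070: 365 days.
Jun 28, 2070 → Jun 28, 2071: 365 days.
Jun 28, 2071 → Jul 28, 2071: 30 days (June has 30).
Jul 28, 2071 → Aug 28, 2071: 31 days (July has 31).
Aug 28, 2071 → Sep 28, 2071: 31 days (August has 31).
Sep 28, 2071 → Oct 28, 2071: 30 days (September has 30).
Oct 28, 2071 → Nov 28, 2071: 31 days (October has 31).
Nov 28, 2071 → Dec 28, 2071: 30 days (November has 30).
Dec 28, 2071 → Jan 28, 2072: 31 days (December has 31).
Jan 28, 2072 → Feb 28, 2072: 31 days (January has 31).
Feb 28, 2072 → Mar 28, 2072: 29 days.
Total: 1369 days.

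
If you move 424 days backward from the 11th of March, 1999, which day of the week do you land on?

Mar 11, 1999 is a Thursday.
424 mod 7 = 4, so 424 days before a Thursday is Thursday − 4 = Sunday.

Sunday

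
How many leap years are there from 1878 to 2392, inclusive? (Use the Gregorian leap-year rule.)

Multiples of 4 in [1878,2392]: 129.
Of those, multiples of 100: 5 (not leap unless ÷400).
Multiples of 400: 1.
Leap years = 129 − 5 + 1 = 125.

125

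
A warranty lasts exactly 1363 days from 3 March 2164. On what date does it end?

November 26, 2167

+365 (one year) → Mar 3, 2165 (998 left).
+365 (one year) → Mar 3, 2166 (633 left).
+365 (one year) → Mar 3, 2167 (268 left).
Mar has 31 days: +29 → Apr 1, 2167 (239 left).
Apr has 30 days: +30 → May 1, 2167 (209 left).
May has 31 days: +31 → Jun 1, 2167 (178 left).
Jun has 30 days: +30 → Jul 1, 2167 (148 left).
Jul has 31 days: +31 → Aug 1, 2167 (117 left).
Aug has 31 days: +31 → Sep 1, 2167 (86 left).
Sep has 30 days: +30 → Oct 1, 2167 (56 left).
Oct has 31 days: +31 → Nov 1, 2167 (25 left).
+25 → Nov 26, 2167.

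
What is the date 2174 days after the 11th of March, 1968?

February 22, 1974

+365 (one year) → Mar 11, 1969 (1809 left).
+365 (one year) → Mar 11, 1970 (1444 left).
+365 (one year) → Mar 11, 1971 (1079 left).
+366 (one year; includes Feb 29, 1972) → Mar 11, 1972 (713 left).
+365 (one year) → Mar 11, 1973 (348 left).
Mar has 31 days: +21 → Apr 1, 1973 (327 left).
Apr has 30 days: +30 → May 1, 1973 (297 left).
May has 31 days: +31 → Jun 1, 1973 (266 left).
Jun has 30 days: +30 → Jul 1, 1973 (236 left).
Jul has 31 days: +31 → Aug 1, 1973 (205 left).
Aug has 31 days: +31 → Sep 1, 1973 (174 left).
Sep has 30 days: +30 → Oct 1, 1973 (144 left).
Oct has 31 days: +31 → Nov 1, 1973 (113 left).
Nov has 30 days: +30 → Dec 1, 1973 (83 left).
Dec has 31 days: +31 → Jan 1, 1974 (52 left).
Jan has 31 days: +31 → Feb 1, 1974 (21 left).
+21 → Feb 22, 1974.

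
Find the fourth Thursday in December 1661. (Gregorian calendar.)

December 1, 1661 is a Thursday.
The first Thursday is therefore December 1 (same day).
The fourth Thursday is 1 + 3×7 = December 22.

December 22, 1661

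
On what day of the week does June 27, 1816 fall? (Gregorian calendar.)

Doomsday rule: the anchor day for the 1800s is Friday. For year 16: 16÷12 = 1 r 4, and 4÷4 = 1, so 1+4+1 = 6.
Friday + 6 ≡ Thursday — that's 1816's doomsday.
In June the doomsday date is Jun 6.
Jun 27 is 21 days after Jun 6; 21 mod 7 = 0, so Thursday + 0 = Thursday.

Thursday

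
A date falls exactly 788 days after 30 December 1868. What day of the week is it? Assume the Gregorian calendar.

Sunday

First find the weekday of Dec 30, 1868. Doomsday rule: the anchor day for the 1800s is Friday. For year 68: 68÷12 = 5 r 8, and 8÷4 = 2, so 5+8+2 = 15.
Friday + 15 ≡ Saturday — that's 1868's doomsday.
In December the doomsday date is Dec 12.
Dec 30 is 18 days after Dec 12; 18 mod 7 = 4, so Saturday + 4 = Wednesday.
788 mod 7 = 4, so 788 days after a Wednesday is Wednesday + 4 = Sunday.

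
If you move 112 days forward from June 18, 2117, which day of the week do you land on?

Friday

First find the weekday of Jun 18, 2117. Doomsday rule: the anchor day for the 2100s is Sunday. For year 17: 17÷12 = 1 r 5, and 5÷4 = 1, so 1+5+1 = 7.
Sunday + 7 ≡ Sunday — that's 2117's doomsday.
In June the doomsday date is Jun 6.
Jun 18 is 12 days after Jun 6; 12 mod 7 = 5, so Sunday + 5 = Friday.
112 mod 7 = 0, so 112 days after a Friday is Friday + 0 = Friday.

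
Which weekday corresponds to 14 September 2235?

Monday

Doomsday rule: the anchor day for the 2200s is Friday. For year 35: 35÷12 = 2 r 11, and 11÷4 = 2, so 2+11+2 = 15.
Friday + 15 ≡ Saturday — that's 2235's doomsday.
In September the doomsday date is Sep 5.
Sep 14 is 9 days after Sep 5; 9 mod 7 = 2, so Saturday + 2 = Monday.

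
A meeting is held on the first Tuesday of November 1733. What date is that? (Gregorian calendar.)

November 3, 1733

November 1, 1733 is a Sunday.
The first Tuesday is therefore November 3 (2 days later).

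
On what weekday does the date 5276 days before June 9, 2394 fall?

Jun 9, 2394 is a Thursday.
5276 mod 7 = 5, so 5276 days before a Thursday is Thursday − 5 = Saturday.

Saturday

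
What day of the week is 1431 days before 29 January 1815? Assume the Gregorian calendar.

First find the weekday of Jan 29, 1815. Doomsday rule: the anchor day for the 1800s is Friday. For year 15: 15÷12 = 1 r 3, and 3÷4 = 0, so 1+3+0 = 4.
Friday + 4 ≡ Tuesday — that's 1815's doomsday.
In January the doomsday date is Jan 3 (1815 is not a leap year).
Jan 29 is 26 days after Jan 3; 26 mod 7 = 5, so Tuesday + 5 = Sunday.
1431 mod 7 = 3, so 1431 days before a Sunday is Sunday − 3 = Thursday.

Thursday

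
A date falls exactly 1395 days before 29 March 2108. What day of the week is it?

Mar 29, 2108 is a Thursday.
1395 mod 7 = 2, so 1395 days before a Thursday is Thursday − 2 = Tuesday.

Tuesday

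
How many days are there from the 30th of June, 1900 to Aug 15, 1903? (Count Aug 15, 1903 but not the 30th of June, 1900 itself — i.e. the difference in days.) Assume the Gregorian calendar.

Jun 30, 1900 → Jun 30, 1901: 365 days.
Jun 30, 1901 → Jun 30, 1902: 365 days.
Jun 30, 1902 → Jun 30, 1903: 365 days.
Jun 30, 1903 → Jul 30, 1903: 30 days (June has 30).
Jul 30, 1903 → Aug 15, 1903: 16 days.
Total: 1141 days.

1141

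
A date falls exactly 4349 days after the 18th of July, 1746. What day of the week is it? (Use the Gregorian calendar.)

Wednesday

First find the weekday of Jul 18, 1746. Doomsday rule: the anchor day for the 1700s is Sunday. For year 46: 46÷12 = 3 r 10, and 10÷4 = 2, so 3+10+2 = 15.
Sunday + 15 ≡ Monday — that's 1746's doomsday.
In July the doomsday date is Jul 11.
Jul 18 is 7 days after Jul 11; 7 mod 7 = 0, so Monday + 0 = Monday.
4349 mod 7 = 2, so 4349 days after a Monday is Monday + 2 = Wednesday.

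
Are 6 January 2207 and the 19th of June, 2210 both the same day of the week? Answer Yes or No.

From Jan 6, 2207 to Jun 19, 2210 is 1260 days.
1260 mod 7 = 0, so they are the same weekday.
(Jan 6, 2207 is a Tuesday; Jun 19, 2210 is a Tuesday.)

Yes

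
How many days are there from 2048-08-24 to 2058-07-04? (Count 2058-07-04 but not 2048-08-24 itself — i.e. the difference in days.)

3601

Aug 24, 2048 → Aug 24, 2049: 365 days.
Aug 24, 2049 → Aug 24, 2050: 365 days.
Aug 24, 2050 → Aug 24, 2051: 365 days.
Aug 24, 2051 → Aug 24, 2052: 366 days (Feb 29, 2052 is in that span).
Aug 24, 2052 → Aug 24, 2053: 365 days.
Aug 24, 2053 → Aug 24, 2054: 365 days.
Aug 24, 2054 → Aug 24, 2055: 365 days.
Aug 24, 2055 → Aug 24, 2056: 366 days (Feb 29, 2056 is in that span).
Aug 24, 2056 → Aug 24, 2057: 365 days.
Aug 24, 2057 → Sep 24, 2057: 31 days (August has 31).
Sep 24, 2057 → Oct 24, 2057: 30 days (September has 30).
Oct 24, 2057 → Nov 24, 2057: 31 days (October has 31).
Nov 24, 2057 → Dec 24, 2057: 30 days (November has 30).
Dec 24, 2057 → Jan 24, 2058: 31 days (December has 31).
Jan 24, 2058 → Feb 24, 2058: 31 days (January has 31).
Feb 24, 2058 → Mar 24, 2058: 28 days (February has 28).
Mar 24, 2058 → Apr 24, 2058: 31 days (March has 31).
Apr 24, 2058 → May 24, 2058: 30 days (April has 30).
May 24, 2058 → Jun 24, 2058: 31 days (May has 31).
Jun 24, 2058 → Jul 4, 2058: 10 days.
Total: 3601 days.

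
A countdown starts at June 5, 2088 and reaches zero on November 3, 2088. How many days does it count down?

151

Jun 5, 2088 → Jul 5, 2088: 30 days (June has 30).
Jul 5, 2088 → Aug 5, 2088: 31 days (July has 31).
Aug 5, 2088 → Sep 5, 2088: 31 days (August has 31).
Sep 5, 2088 → Oct 5, 2088: 30 days (September has 30).
Oct 5, 2088 → Nov 3, 2088: 29 days.
Total: 151 days.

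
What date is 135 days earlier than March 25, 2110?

November 10, 2109

−25 → Feb 28, 2110 (end of Feb, 28 days; 110 left).
−28 → Jan 31, 2110 (end of Jan, 31 days; 82 left).
−31 → Dec 31, 2109 (end of Dec, 31 days; 51 left).
−31 → Nov 30, 2109 (end of Nov, 30 days; 20 left).
−20 → Nov 10, 2109.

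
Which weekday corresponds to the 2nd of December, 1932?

Friday

January 1, 1932 is a Friday.
Jan 1, 1932 → Feb 1, 1932: 31 days (January has 31).
Feb 1, 1932 → Mar 1, 1932: 29 days (February has 29).
Mar 1, 1932 → Apr 1, 1932: 31 days (March has 31).
Apr 1, 1932 → May 1, 1932: 30 days (April has 30).
May 1, 1932 → Jun 1, 1932: 31 days (May has 31).
Jun 1, 1932 → Jul 1, 1932: 30 days (June has 30).
Jul 1, 1932 → Aug 1, 1932: 31 days (July has 31).
Aug 1, 1932 → Sep 1, 1932: 31 days (August has 31).
Sep 1, 1932 → Oct 1, 1932: 30 days (September has 30).
Oct 1, 1932 → Nov 1, 1932: 31 days (October has 31).
Nov 1, 1932 → Dec 1, 1932: 30 days (November has 30).
Dec 1, 1932 → Dec 2, 1932: 1 days.
Total: 336 days.
336 mod 7 = 0, so Friday + 0 = Friday.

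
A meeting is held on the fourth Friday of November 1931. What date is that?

November 27, 1931

November 1, 1931 is a Sunday.
The first Friday is therefore November 6 (5 days later).
The fourth Friday is 6 + 3×7 = November 27.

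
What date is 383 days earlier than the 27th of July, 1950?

−27 → Jun 30, 1950 (end of Jun, 30 days; 356 left).
−30 → May 31, 1950 (end of May, 31 days; 326 left).
−31 → Apr 30, 1950 (end of Apr, 30 days; 295 left).
−30 → Mar 31, 1950 (end of Mar, 31 days; 265 left).
−31 → Feb 28, 1950 (end of Feb, 28 days; 234 left).
−28 → Jan 31, 1950 (end of Jan, 31 days; 206 left).
−31 → Dec 31, 1949 (end of Dec, 31 days; 175 left).
−31 → Nov 30, 1949 (end of Nov, 30 days; 144 left).
−30 → Oct 31, 1949 (end of Oct, 31 days; 114 left).
−31 → Sep 30, 1949 (end of Sep, 30 days; 83 left).
−30 → Aug 31, 1949 (end of Aug, 31 days; 53 left).
−31 → Jul 31, 1949 (end of Jul, 31 days; 22 left).
−22 → Jul 9, 1949.

July 9, 1949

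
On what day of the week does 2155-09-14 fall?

Sunday

January 1, 2155 is a Wednesday.
Jan 1, 2155 → Feb 1, 2155: 31 days (January has 31).
Feb 1, 2155 → Mar 1, 2155: 28 days (February has 28).
Mar 1, 2155 → Apr 1, 2155: 31 days (March has 31).
Apr 1, 2155 → May 1, 2155: 30 days (April has 30).
May 1, 2155 → Jun 1, 2155: 31 days (May has 31).
Jun 1, 2155 → Jul 1, 2155: 30 days (June has 30).
Jul 1, 2155 → Aug 1, 2155: 31 days (July has 31).
Aug 1, 2155 → Sep 1, 2155: 31 days (August has 31).
Sep 1, 2155 → Sep 14, 2155: 13 days.
Total: 256 days.
256 mod 7 = 4, so Wednesday + 4 = Sunday.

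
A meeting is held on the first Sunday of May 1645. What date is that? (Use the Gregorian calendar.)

May 7, 1645

May 1, 1645 is a Monday.
The first Sunday is therefore May 7 (6 days later).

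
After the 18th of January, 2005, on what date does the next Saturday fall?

January 22, 2005

Jan 18, 2005 is a Tuesday.
From Tuesday to the next Saturday is 4 days.
Jan 18, 2005 + 4 = Jan 22, 2005.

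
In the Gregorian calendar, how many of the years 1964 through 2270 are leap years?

75

Multiples of 4 in [1964,2270]: 77.
Of those, multiples of 100: 3 (not leap unless ÷400).
Multiples of 400: 1.
Leap years = 77 − 3 + 1 = 75.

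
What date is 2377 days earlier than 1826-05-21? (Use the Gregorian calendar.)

−365 (one year) → May 21, 1825 (2012 left).
−365 (one year) → May 21, 1824 (1647 left).
−366 (one year; includes Feb 29, 1824) → May 21, 1823 (1281 left).
−365 (one year) → May 21, 1822 (916 left).
−365 (one year) → May 21, 1821 (551 left).
−365 (one year) → May 21, 1820 (186 left).
−21 → Apr 30, 1820 (end of Apr, 30 days; 165 left).
−30 → Mar 31, 1820 (end of Mar, 31 days; 135 left).
−31 → Feb 29, 1820 (end of Feb, 29 days; 104 left).
−29 → Jan 31, 1820 (end of Jan, 31 days; 75 left).
−31 → Dec 31, 1819 (end of Dec, 31 days; 44 left).
−31 → Nov 30, 1819 (end of Nov, 30 days; 13 left).
−13 → Nov 17, 1819.

November 17, 1819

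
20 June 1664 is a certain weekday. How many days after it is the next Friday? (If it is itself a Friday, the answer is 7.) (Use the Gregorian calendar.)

7

Jun 20, 1664 is a Friday.
From Friday to the next Friday is 7 days.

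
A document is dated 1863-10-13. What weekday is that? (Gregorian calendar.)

Doomsday rule: the anchor day for the 1800s is Friday. For year 63: 63÷12 = 5 r 3, and 3÷4 = 0, so 5+3+0 = 8.
Friday + 8 ≡ Saturday — that's 1863's doomsday.
In October the doomsday date is Oct 10.
Oct 13 is 3 days after Oct 10; 3 mod 7 = 3, so Saturday + 3 = Tuesday.

Tuesday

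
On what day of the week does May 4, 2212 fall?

Doomsday rule: the anchor day for the 2200s is Friday. For year 12: 12÷12 = 1 r 0, and 0÷4 = 0, so 1+0+0 = 1.
Friday + 1 ≡ Saturday — that's 2212's doomsday.
In May the doomsday date is May 9.
May 4 is 5 days before May 9; 5 mod 7 = 5, so Saturday − 5 = Monday.

Monday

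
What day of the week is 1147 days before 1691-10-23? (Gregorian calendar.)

Wednesday

First find the weekday of Oct 23, 1691. Doomsday rule: the anchor day for the 1600s is Tuesday. For year 91: 91÷12 = 7 r 7, and 7÷4 = 1, so 7+7+1 = 15.
Tuesday + 15 ≡ Wednesday — that's 1691's doomsday.
In October the doomsday date is Oct 10.
Oct 23 is 13 days after Oct 10; 13 mod 7 = 6, so Wednesday + 6 = Tuesday.
1147 mod 7 = 6, so 1147 days before a Tuesday is Tuesday − 6 = Wednesday.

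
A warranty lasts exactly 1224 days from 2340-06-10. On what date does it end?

+365 (one year) → Jun 10, 2341 (859 left).
+365 (one year) → Jun 10, 2342 (494 left).
+365 (one year) → Jun 10, 2343 (129 left).
Jun has 30 days: +21 → Jul 1, 2343 (108 left).
Jul has 31 days: +31 → Aug 1, 2343 (77 left).
Aug has 31 days: +31 → Sep 1, 2343 (46 left).
Sep has 30 days: +30 → Oct 1, 2343 (16 left).
+16 → Oct 17, 2343.

October 17, 2343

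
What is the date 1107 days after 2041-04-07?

April 18, 2044

+365 (one year) → Apr 7, 2042 (742 left).
+365 (one year) → Apr 7, 2043 (377 left).
Apr has 30 days: +24 → May 1, 2043 (353 left).
May has 31 days: +31 → Jun 1, 2043 (322 left).
Jun has 30 days: +30 → Jul 1, 2043 (292 left).
Jul has 31 days: +31 → Aug 1, 2043 (261 left).
Aug has 31 days: +31 → Sep 1, 2043 (230 left).
Sep has 30 days: +30 → Oct 1, 2043 (200 left).
Oct has 31 days: +31 → Nov 1, 2043 (169 left).
Nov has 30 days: +30 → Dec 1, 2043 (139 left).
Dec has 31 days: +31 → Jan 1, 2044 (108 left).
Jan has 31 days: +31 → Feb 1, 2044 (77 left).
Feb has 29 days: +29 → Mar 1, 2044 (48 left).
Mar has 31 days: +31 → Apr 1, 2044 (17 left).
+17 → Apr 18, 2044.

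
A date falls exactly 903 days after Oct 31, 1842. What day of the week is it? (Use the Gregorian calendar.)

Oct 31, 1842 is a Monday.
903 mod 7 = 0, so 903 days after a Monday is Monday + 0 = Monday.

Monday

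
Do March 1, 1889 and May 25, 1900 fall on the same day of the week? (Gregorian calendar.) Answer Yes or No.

Yes

From Mar 1, 1889 to May 25, 1900 is 4102 days.
4102 mod 7 = 0, so they are the same weekday.
(Mar 1, 1889 is a Friday; May 25, 1900 is a Friday.)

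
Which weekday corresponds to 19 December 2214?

Monday

Doomsday rule: the anchor day for the 2200s is Friday. For year 14: 14÷12 = 1 r 2, and 2÷4 = 0, so 1+2+0 = 3.
Friday + 3 ≡ Monday — that's 2214's doomsday.
In December the doomsday date is Dec 12.
Dec 19 is 7 days after Dec 12; 7 mod 7 = 0, so Monday + 0 = Monday.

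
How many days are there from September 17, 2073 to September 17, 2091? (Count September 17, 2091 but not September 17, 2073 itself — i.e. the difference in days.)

6574

Sep 17, 2073 → Sep 17, 2074: 365 days.
Sep 17, 2074 → Sep 17, 2075: 365 days.
Sep 17, 2075 → Sep 17, 2076: 366 days (Feb 29, 2076 is in that span).
Sep 17, 2076 → Sep 17, 2077: 365 days.
Sep 17, 2077 → Sep 17, 2078: 365 days.
Sep 17, 2078 → Sep 17, 2079: 365 days.
Sep 17, 2079 → Sep 17, 2080: 366 days (Feb 29, 2080 is in that span).
Sep 17, 2080 → Sep 17, 2081: 365 days.
Sep 17, 2081 → Sep 17, 2082: 365 days.
Sep 17, 2082 → Sep 17, 2083: 365 days.
Sep 17, 2083 → Sep 17, 2084: 366 days (Feb 29, 2084 is in that span).
Sep 17, 2084 → Sep 17, 2085: 365 days.
Sep 17, 2085 → Sep 17, 2086: 365 days.
Sep 17, 2086 → Sep 17, 2087: 365 days.
Sep 17, 2087 → Sep 17, 2088: 366 days (Feb 29, 2088 is in that span).
Sep 17, 2088 → Sep 17, 2089: 365 days.
Sep 17, 2089 → Sep 17, 2090: 365 days.
Sep 17, 2090 → Oct 17, 2090: 30 days (September has 30).
Oct 17, 2090 → Nov 17, 2090: 31 days (October has 31).
Nov 17, 2090 → Dec 17, 2090: 30 days (November has 30).
Dec 17, 2090 → Jan 17, 2091: 31 days (December has 31).
Jan 17, 2091 → Feb 17, 2091: 31 days (January has 31).
Feb 17, 2091 → Mar 17, 2091: 28 days (February has 28).
Mar 17, 2091 → Apr 17, 2091: 31 days (March has 31).
Apr 17, 2091 → May 17, 2091: 30 days (April has 30).
May 17, 2091 → Jun 17, 2091: 31 days (May has 31).
Jun 17, 2091 → Jul 17, 2091: 30 days (June has 30).
Jul 17, 2091 → Aug 17, 2091: 31 days (July has 31).
Aug 17, 2091 → Sep 17, 2091: 31 days.
Total: 6574 days.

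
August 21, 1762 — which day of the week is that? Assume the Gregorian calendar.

Saturday

Doomsday rule: the anchor day for the 1700s is Sunday. For year 62: 62÷12 = 5 r 2, and 2÷4 = 0, so 5+2+0 = 7.
Sunday + 7 ≡ Sunday — that's 1762's doomsday.
In August the doomsday date is Aug 8.
Aug 21 is 13 days after Aug 8; 13 mod 7 = 6, so Sunday + 6 = Saturday.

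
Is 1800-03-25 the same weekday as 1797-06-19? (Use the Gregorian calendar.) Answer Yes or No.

No

From Jun 19, 1797 to Mar 25, 1800 is 1009 days.
1009 mod 7 = 1, so they are different weekdays.
(Jun 19, 1797 is a Monday; Mar 25, 1800 is a Tuesday.)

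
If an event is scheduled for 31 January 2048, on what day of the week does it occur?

Doomsday rule: the anchor day for the 2000s is Tuesday. For year 48: 48÷12 = 4 r 0, and 0÷4 = 0, so 4+0+0 = 4.
Tuesday + 4 ≡ Saturday — that's 2048's doomsday.
In January the doomsday date is Jan 4 (2048 is a leap year (divisible by 4)).
Jan 31 is 27 days after Jan 4; 27 mod 7 = 6, so Saturday + 6 = Friday.

Friday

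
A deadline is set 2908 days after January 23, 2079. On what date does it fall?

+365 (one year) → Jan 23, 2080 (2543 left).
+366 (one year; includes Feb 29, 2080) → Jan 23, 2081 (2177 left).
+365 (one year) → Jan 23, 2082 (1812 left).
+365 (one year) → Jan 23, 2083 (1447 left).
+365 (one year) → Jan 23, 2084 (1082 left).
+366 (one year; includes Feb 29, 2084) → Jan 23, 2085 (716 left).
+365 (one year) → Jan 23, 2086 (351 left).
Jan has 31 days: +9 → Feb 1, 2086 (342 left).
Feb has 28 days: +28 → Mar 1, 2086 (314 left).
Mar has 31 days: +31 → Apr 1, 2086 (283 left).
Apr has 30 days: +30 → May 1, 2086 (253 left).
May has 31 days: +31 → Jun 1, 2086 (222 left).
Jun has 30 days: +30 → Jul 1, 2086 (192 left).
Jul has 31 days: +31 → Aug 1, 2086 (161 left).
Aug has 31 days: +31 → Sep 1, 2086 (130 left).
Sep has 30 days: +30 → Oct 1, 2086 (100 left).
Oct has 31 days: +31 → Nov 1, 2086 (69 left).
Nov has 30 days: +30 → Dec 1, 2086 (39 left).
Dec has 31 days: +31 → Jan 1, 2087 (8 left).
+8 → Jan 9, 2087.

January 9, 2087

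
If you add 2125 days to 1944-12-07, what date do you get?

October 2, 1950

+365 (one year) → Dec 7, 1945 (1760 left).
+365 (one year) → Dec 7, 1946 (1395 left).
+365 (one year) → Dec 7, 1947 (1030 left).
+366 (one year; includes Feb 29, 1948) → Dec 7, 1948 (664 left).
+365 (one year) → Dec 7, 1949 (299 left).
Dec has 31 days: +25 → Jan 1, 1950 (274 left).
Jan has 31 days: +31 → Feb 1, 1950 (243 left).
Feb has 28 days: +28 → Mar 1, 1950 (215 left).
Mar has 31 days: +31 → Apr 1, 1950 (184 left).
Apr has 30 days: +30 → May 1, 1950 (154 left).
May has 31 days: +31 → Jun 1, 1950 (123 left).
Jun has 30 days: +30 → Jul 1, 1950 (93 left).
Jul has 31 days: +31 → Aug 1, 1950 (62 left).
Aug has 31 days: +31 → Sep 1, 1950 (31 left).
Sep has 30 days: +30 → Oct 1, 1950 (1 left).
+1 → Oct 2, 1950.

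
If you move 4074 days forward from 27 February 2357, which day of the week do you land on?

Wednesday

Feb 27, 2357 is a Wednesday.
4074 mod 7 = 0, so 4074 days after a Wednesday is Wednesday + 0 = Wednesday.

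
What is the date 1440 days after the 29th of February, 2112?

+366 (one year) → Mar 1, 2113 (1074 left).
+365 (one year) → Mar 1, 2114 (709 left).
+365 (one year) → Mar 1, 2115 (344 left).
Mar has 31 days: +31 → Apr 1, 2115 (313 left).
Apr has 30 days: +30 → May 1, 2115 (283 left).
May has 31 days: +31 → Jun 1, 2115 (252 left).
Jun has 30 days: +30 → Jul 1, 2115 (222 left).
Jul has 31 days: +31 → Aug 1, 2115 (191 left).
Aug has 31 days: +31 → Sep 1, 2115 (160 left).
Sep has 30 days: +30 → Oct 1, 2115 (130 left).
Oct has 31 days: +31 → Nov 1, 2115 (99 left).
Nov has 30 days: +30 → Dec 1, 2115 (69 left).
Dec has 31 days: +31 → Jan 1, 2116 (38 left).
Jan has 31 days: +31 → Feb 1, 2116 (7 left).
+7 → Feb 8, 2116.

February 8, 2116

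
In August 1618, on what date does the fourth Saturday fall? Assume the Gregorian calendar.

August 1, 1618 is a Wednesday.
The first Saturday is therefore August 4 (3 days later).
The fourth Saturday is 4 + 3×7 = August 25.

August 25, 1618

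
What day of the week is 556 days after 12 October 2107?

Oct 12, 2107 is a Wednesday.
556 mod 7 = 3, so 556 days after a Wednesday is Wednesday + 3 = Saturday.

Saturday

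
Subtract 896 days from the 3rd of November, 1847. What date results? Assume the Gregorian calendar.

May 21, 1845

−365 (one year) → Nov 3, 1846 (531 left).
−365 (one year) → Nov 3, 1845 (166 left).
−3 → Oct 31, 1845 (end of Oct, 31 days; 163 left).
−31 → Sep 30, 1845 (end of Sep, 30 days; 132 left).
−30 → Aug 31, 1845 (end of Aug, 31 days; 102 left).
−31 → Jul 31, 1845 (end of Jul, 31 days; 71 left).
−31 → Jun 30, 1845 (end of Jun, 30 days; 40 left).
−30 → May 31, 1845 (end of May, 31 days; 10 left).
−10 → May 21, 1845.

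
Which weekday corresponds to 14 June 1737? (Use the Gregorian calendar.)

Friday

Doomsday rule: the anchor day for the 1700s is Sunday. For year 37: 37÷12 = 3 r 1, and 1÷4 = 0, so 3+1+0 = 4.
Sunday + 4 ≡ Thursday — that's 1737's doomsday.
In June the doomsday date is Jun 6.
Jun 14 is 8 days after Jun 6; 8 mod 7 = 1, so Thursday + 1 = Friday.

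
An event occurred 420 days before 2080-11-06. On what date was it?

September 13, 2079

−366 (one year; includes Feb 29, 2080) → Nov 6, 2079 (54 left).
−6 → Oct 31, 2079 (end of Oct, 31 days; 48 left).
−31 → Sep 30, 2079 (end of Sep, 30 days; 17 left).
−17 → Sep 13, 2079.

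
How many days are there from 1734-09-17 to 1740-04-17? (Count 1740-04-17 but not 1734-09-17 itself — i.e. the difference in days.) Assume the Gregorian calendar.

2039

Sep 17, 1734 → Sep 17, 1735: 365 days.
Sep 17, 1735 → Sep 17, 1736: 366 days (Feb 29, 1736 is in that span).
Sep 17, 1736 → Sep 17, 1737: 365 days.
Sep 17, 1737 → Sep 17, 1738: 365 days.
Sep 17, 1738 → Sep 17, 1739: 365 days.
Sep 17, 1739 → Oct 17, 1739: 30 days (September has 30).
Oct 17, 1739 → Nov 17, 1739: 31 days (October has 31).
Nov 17, 1739 → Dec 17, 1739: 30 days (November has 30).
Dec 17, 1739 → Jan 17, 1740: 31 days (December has 31).
Jan 17, 1740 → Feb 17, 1740: 31 days (January has 31).
Feb 17, 1740 → Mar 17, 1740: 29 days (February has 29).
Mar 17, 1740 → Apr 17, 1740: 31 days.
Total: 2039 days.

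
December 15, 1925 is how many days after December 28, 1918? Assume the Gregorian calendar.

2544

Dec 28, 1918 → Dec 28, 1919: 365 days.
Dec 28, 1919 → Dec 28, 1920: 366 days (Feb 29, 1920 is in that span).
Dec 28, 1920 → Dec 28, 1921: 365 days.
Dec 28, 1921 → Dec 28, 1922: 365 days.
Dec 28, 1922 → Dec 28, 1923: 365 days.
Dec 28, 1923 → Dec 28, 1924: 366 days (Feb 29, 1924 is in that span).
Dec 28, 1924 → Jan 28, 1925: 31 days (December has 31).
Jan 28, 1925 → Feb 28, 1925: 31 days (January has 31).
Feb 28, 1925 → Mar 28, 1925: 28 days (February has 28).
Mar 28, 1925 → Apr 28, 1925: 31 days (March has 31).
Apr 28, 1925 → May 28, 1925: 30 days (April has 30).
May 28, 1925 → Jun 28, 1925: 31 days (May has 31).
Jun 28, 1925 → Jul 28, 1925: 30 days (June has 30).
Jul 28, 1925 → Aug 28, 1925: 31 days (July has 31).
Aug 28, 1925 → Sep 28, 1925: 31 days (August has 31).
Sep 28, 1925 → Oct 28, 1925: 30 days (September has 30).
Oct 28, 1925 → Nov 28, 1925: 31 days (October has 31).
Nov 28, 1925 → Dec 15, 1925: 17 days.
Total: 2544 days.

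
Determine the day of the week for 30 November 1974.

Saturday

Doomsday rule: the anchor day for the 1900s is Wednesday. For year 74: 74÷12 = 6 r 2, and 2÷4 = 0, so 6+2+0 = 8.
Wednesday + 8 ≡ Thursday — that's 1974's doomsday.
In November the doomsday date is Nov 7.
Nov 30 is 23 days after Nov 7; 23 mod 7 = 2, so Thursday + 2 = Saturday.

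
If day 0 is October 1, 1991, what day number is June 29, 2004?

4655

Oct 1, 1991 → Oct 1, 1992: 366 days (Feb 29, 1992 is in that span).
Oct 1, 1992 → Oct 1, 1993: 365 days.
Oct 1, 1993 → Oct 1, 1994: 365 days.
Oct 1, 1994 → Oct 1, 1995: 365 days.
Oct 1, 1995 → Oct 1, 1996: 366 days (Feb 29, 1996 is in that span).
Oct 1, 1996 → Oct 1, 1997: 365 days.
Oct 1, 1997 → Oct 1, 1998: 365 days.
Oct 1, 1998 → Oct 1, 1999: 365 days.
Oct 1, 1999 → Oct 1, 2000: 366 days (Feb 29, 2000 is in that span).
Oct 1, 2000 → Oct 1, 2001: 365 days.
Oct 1, 2001 → Oct 1, 2002: 365 days.
Oct 1, 2002 → Oct 1, 2003: 365 days.
Oct 1, 2003 → Nov 1, 2003: 31 days (October has 31).
Nov 1, 2003 → Dec 1, 2003: 30 days (November has 30).
Dec 1, 2003 → Jan 1, 2004: 31 days (December has 31).
Jan 1, 2004 → Feb 1, 2004: 31 days (January has 31).
Feb 1, 2004 → Mar 1, 2004: 29 days (February has 29).
Mar 1, 2004 → Apr 1, 2004: 31 days (March has 31).
Apr 1, 2004 → May 1, 2004: 30 days (April has 30).
May 1, 2004 → Jun 1, 2004: 31 days (May has 31).
Jun 1, 2004 → Jun 29, 2004: 28 days.
Total: 4655 days.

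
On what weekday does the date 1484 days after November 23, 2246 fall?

First find the weekday of Nov 23, 2246. Doomsday rule: the anchor day for the 2200s is Friday. For year 46: 46÷12 = 3 r 10, and 10÷4 = 2, so 3+10+2 = 15.
Friday + 15 ≡ Saturday — that's 2246's doomsday.
In November the doomsday date is Nov 7.
Nov 23 is 16 days after Nov 7; 16 mod 7 = 2, so Saturday + 2 = Monday.
1484 mod 7 = 0, so 1484 days after a Monday is Monday + 0 = Monday.

Monday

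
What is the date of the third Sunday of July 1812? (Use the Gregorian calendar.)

July 1, 1812 is a Wednesday.
The first Sunday is therefore July 5 (4 days later).
The third Sunday is 5 + 2×7 = July 19.

July 19, 1812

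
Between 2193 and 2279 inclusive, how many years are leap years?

20

Multiples of 4 in [2193,2279]: 21.
Of those, multiples of 100: 1 (not leap unless ÷400).
Multiples of 400: 0.
Leap years = 21 − 1 + 0 = 20.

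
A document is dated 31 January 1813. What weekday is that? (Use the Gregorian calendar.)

Sunday

Doomsday rule: the anchor day for the 1800s is Friday. For year 13: 13÷12 = 1 r 1, and 1÷4 = 0, so 1+1+0 = 2.
Friday + 2 ≡ Sunday — that's 1813's doomsday.
In January the doomsday date is Jan 3 (1813 is not a leap year).
Jan 31 is 28 days after Jan 3; 28 mod 7 = 0, so Sunday + 0 = Sunday.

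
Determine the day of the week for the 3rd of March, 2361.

Doomsday rule: the anchor day for the 2300s is Wednesday. For year 61: 61÷12 = 5 r 1, and 1÷4 = 0, so 5+1+0 = 6.
Wednesday + 6 ≡ Tuesday — that's 2361's doomsday.
In March the doomsday date is Mar 14.
Mar 3 is 11 days before Mar 14; 11 mod 7 = 4, so Tuesday − 4 = Friday.

Friday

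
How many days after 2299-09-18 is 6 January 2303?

Sep 18, 2299 → Sep 18, 2300: 365 days.
Sep 18, 2300 → Sep 18, 2301: 365 days.
Sep 18, 2301 → Sep 18, 2302: 365 days.
Sep 18, 2302 → Oct 18, 2302: 30 days (September has 30).
Oct 18, 2302 → Nov 18, 2302: 31 days (October has 31).
Nov 18, 2302 → Dec 18, 2302: 30 days (November has 30).
Dec 18, 2302 → Jan 6, 2303: 19 days.
Total: 1205 days.

1205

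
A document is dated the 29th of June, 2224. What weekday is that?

Tuesday

January 1, 2224 is a Thursday.
Jan 1, 2224 → Feb 1, 2224: 31 days (January has 31).
Feb 1, 2224 → Mar 1, 2224: 29 days (February has 29).
Mar 1, 2224 → Apr 1, 2224: 31 days (March has 31).
Apr 1, 2224 → May 1, 2224: 30 days (April has 30).
May 1, 2224 → Jun 1, 2224: 31 days (May has 31).
Jun 1, 2224 → Jun 29, 2224: 28 days.
Total: 180 days.
180 mod 7 = 5, so Thursday + 5 = Tuesday.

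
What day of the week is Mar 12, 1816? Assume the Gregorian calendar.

Doomsday rule: the anchor day for the 1800s is Friday. For year 16: 16÷12 = 1 r 4, and 4÷4 = 1, so 1+4+1 = 6.
Friday + 6 ≡ Thursday — that's 1816's doomsday.
In March the doomsday date is Mar 14.
Mar 12 is 2 days before Mar 14; 2 mod 7 = 2, so Thursday − 2 = Tuesday.

Tuesday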